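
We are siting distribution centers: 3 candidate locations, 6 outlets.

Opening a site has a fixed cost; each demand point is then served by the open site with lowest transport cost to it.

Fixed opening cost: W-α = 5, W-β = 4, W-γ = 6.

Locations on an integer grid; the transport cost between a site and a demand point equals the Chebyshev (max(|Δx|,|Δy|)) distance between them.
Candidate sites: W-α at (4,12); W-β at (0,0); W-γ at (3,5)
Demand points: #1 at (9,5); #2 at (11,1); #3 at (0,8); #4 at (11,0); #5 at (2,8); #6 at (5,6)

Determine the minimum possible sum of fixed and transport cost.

36

Open {W-γ}: assign each demand point to its cheapest open site.
  #1→W-γ 6, #2→W-γ 8, #3→W-γ 3, #4→W-γ 8, #5→W-γ 3, #6→W-γ 2
  transport cost 30, fixed 6 → total 36.
Compare {W-β, W-γ}: transport cost 30 + fixed 10 = 40.
Compare {W-α, W-γ}: transport cost 30 + fixed 11 = 41.
Compare {W-α, W-β, W-γ}: transport cost 30 + fixed 15 = 45.
All other subsets cost ≥ 40. Minimum total cost: 36.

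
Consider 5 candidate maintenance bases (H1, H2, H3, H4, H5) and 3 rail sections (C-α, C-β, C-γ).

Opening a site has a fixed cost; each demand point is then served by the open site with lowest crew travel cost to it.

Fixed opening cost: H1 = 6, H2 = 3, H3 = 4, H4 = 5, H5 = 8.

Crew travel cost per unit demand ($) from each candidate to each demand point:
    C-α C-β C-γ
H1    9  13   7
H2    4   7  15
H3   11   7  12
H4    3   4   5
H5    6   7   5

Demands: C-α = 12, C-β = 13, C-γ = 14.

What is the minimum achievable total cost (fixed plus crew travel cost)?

163

Open {H4}: assign each demand point to its cheapest open site.
  C-α→H4 12×3=36, C-β→H4 13×4=52, C-γ→H4 14×5=70
  crew travel cost 158, fixed 5 → total 163.
Compare {H2, H4}: crew travel cost 158 + fixed 8 = 166.
Compare {H3, H4}: crew travel cost 158 + fixed 9 = 167.
Compare {H1, H4}: crew travel cost 158 + fixed 11 = 169.
All other subsets cost ≥ 166. Minimum total cost: 163.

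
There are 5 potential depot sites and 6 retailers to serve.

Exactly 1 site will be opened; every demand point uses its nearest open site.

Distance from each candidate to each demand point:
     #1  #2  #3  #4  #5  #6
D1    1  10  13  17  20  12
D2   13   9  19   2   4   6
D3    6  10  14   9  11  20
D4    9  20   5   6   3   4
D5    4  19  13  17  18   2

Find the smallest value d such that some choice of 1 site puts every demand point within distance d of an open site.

19

Open {D2}.
  Farthest demand point is #3 at distance 19 (to D2); all others are ≤ 19.
With {D5} the worst case is 19.
With {D1} the worst case is 20.
No size-1 selection achieves below 19.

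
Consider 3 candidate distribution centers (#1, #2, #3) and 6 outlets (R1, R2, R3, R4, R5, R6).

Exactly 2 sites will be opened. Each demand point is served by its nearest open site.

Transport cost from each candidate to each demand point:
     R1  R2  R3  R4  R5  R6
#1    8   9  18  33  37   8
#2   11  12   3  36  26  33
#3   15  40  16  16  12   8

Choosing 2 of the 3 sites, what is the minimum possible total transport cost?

Open {#2, #3}.
  R1→#2 11, R2→#2 12, R3→#2 3, R4→#3 16, R5→#3 12, R6→#3 8  ⇒ total 62.
Compare {#1, #3}: total 69.
Compare {#1, #2}: total 87.

62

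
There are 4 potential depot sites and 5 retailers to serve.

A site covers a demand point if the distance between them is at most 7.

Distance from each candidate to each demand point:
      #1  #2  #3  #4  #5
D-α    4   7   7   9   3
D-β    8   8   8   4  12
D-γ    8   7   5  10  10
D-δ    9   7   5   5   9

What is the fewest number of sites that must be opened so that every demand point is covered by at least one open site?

Coverage sets (demand points within 7 of each site):
  D-α: {#1, #2, #3, #5}
  D-β: {#4}
  D-γ: {#2, #3}
  D-δ: {#2, #3, #4}
No single site covers all 5 demand points.
But {D-α, D-β} covers everything, so the minimum is 2.

2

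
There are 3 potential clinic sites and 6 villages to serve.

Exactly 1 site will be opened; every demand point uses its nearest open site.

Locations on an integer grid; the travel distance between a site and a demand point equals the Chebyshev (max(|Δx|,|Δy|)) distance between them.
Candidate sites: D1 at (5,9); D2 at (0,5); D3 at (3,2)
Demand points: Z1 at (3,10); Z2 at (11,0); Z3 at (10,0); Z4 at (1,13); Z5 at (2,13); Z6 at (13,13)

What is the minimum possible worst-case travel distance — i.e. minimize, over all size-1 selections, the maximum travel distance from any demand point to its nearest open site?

Open {D1}.
  Farthest demand point is Z2 at travel distance 9 (to D1); all others are ≤ 9.
With {D3} the worst case is 11.
With {D2} the worst case is 13.
No size-1 selection achieves below 9.

9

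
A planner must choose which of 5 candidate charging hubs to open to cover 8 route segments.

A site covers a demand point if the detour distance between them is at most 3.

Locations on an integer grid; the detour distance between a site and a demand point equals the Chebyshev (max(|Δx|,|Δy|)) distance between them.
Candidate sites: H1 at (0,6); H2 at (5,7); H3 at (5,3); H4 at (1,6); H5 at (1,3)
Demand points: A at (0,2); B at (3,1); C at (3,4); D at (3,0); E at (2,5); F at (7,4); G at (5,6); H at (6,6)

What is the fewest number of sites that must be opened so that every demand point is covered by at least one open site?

2

Coverage sets (demand points within 3 of each site):
  H1: {C, E}
  H2: {C, E, F, G, H}
  H3: {B, C, D, E, F, G, H}
  H4: {C, E}
  H5: {A, B, C, D, E}
No single site covers all 8 demand points.
But {H2, H5} covers everything, so the minimum is 2.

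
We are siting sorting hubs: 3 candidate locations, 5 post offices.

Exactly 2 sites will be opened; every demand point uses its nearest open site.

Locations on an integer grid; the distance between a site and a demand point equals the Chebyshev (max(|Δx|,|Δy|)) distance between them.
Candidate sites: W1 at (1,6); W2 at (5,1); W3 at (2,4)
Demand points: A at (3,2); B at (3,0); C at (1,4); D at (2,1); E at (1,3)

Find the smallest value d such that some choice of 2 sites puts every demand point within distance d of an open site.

3

Open {W1, W2}.
  Farthest demand point is D at distance 3 (to W2); all others are ≤ 3.
With {W2, W3} the worst case is 3.
With {W1, W3} the worst case is 4.
No size-2 selection achieves below 3.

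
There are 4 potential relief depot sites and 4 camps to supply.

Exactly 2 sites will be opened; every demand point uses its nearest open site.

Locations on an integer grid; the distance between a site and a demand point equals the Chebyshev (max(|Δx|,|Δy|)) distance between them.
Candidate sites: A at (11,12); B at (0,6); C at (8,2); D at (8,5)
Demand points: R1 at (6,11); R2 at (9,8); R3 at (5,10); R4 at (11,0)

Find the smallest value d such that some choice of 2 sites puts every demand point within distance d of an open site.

5

Open {A, D}.
  Farthest demand point is R1 at distance 5 (to A); all others are ≤ 5.
With {A, C} the worst case is 6.
With {B, C} the worst case is 6.
No size-2 selection achieves below 5.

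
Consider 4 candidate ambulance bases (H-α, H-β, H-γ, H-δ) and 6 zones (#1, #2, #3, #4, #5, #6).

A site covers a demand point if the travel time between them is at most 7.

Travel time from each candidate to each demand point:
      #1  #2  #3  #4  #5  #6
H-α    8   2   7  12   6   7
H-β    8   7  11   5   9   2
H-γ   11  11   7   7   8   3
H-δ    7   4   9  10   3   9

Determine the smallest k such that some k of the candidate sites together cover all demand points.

2

Coverage sets (demand points within 7 of each site):
  H-α: {#2, #3, #5, #6}
  H-β: {#2, #4, #6}
  H-γ: {#3, #4, #6}
  H-δ: {#1, #2, #5}
No single site covers all 6 demand points.
But {H-γ, H-δ} covers everything, so the minimum is 2.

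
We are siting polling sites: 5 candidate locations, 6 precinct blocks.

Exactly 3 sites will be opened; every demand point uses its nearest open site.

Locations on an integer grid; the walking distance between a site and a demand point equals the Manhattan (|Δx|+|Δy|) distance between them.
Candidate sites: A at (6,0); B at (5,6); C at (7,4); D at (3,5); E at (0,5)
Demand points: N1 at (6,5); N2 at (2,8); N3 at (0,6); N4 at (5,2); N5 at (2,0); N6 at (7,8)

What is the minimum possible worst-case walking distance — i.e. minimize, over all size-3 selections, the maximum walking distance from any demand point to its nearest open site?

Open {A, B, D}.
  Farthest demand point is N2 at walking distance 4 (to D); all others are ≤ 4.
With {A, C, D} the worst case is 4.
With {A, B, C} the worst case is 5.
No size-3 selection achieves below 4.

4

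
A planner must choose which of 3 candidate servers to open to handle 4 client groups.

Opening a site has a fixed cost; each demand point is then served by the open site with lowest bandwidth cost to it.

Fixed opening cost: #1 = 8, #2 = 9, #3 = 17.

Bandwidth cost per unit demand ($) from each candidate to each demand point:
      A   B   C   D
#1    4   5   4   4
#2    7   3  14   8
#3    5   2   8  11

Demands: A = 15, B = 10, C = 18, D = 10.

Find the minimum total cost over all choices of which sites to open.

Open {#1, #3}: assign each demand point to its cheapest open site.
  A→#1 15×4=60, B→#3 10×2=20, C→#1 18×4=72, D→#1 10×4=40
  bandwidth cost 192, fixed 25 → total 217.
Compare {#1, #2}: bandwidth cost 202 + fixed 17 = 219.
Compare {#1, #2, #3}: bandwidth cost 192 + fixed 34 = 226.
Compare {#1}: bandwidth cost 222 + fixed 8 = 230.
All other subsets cost ≥ 219. Minimum total cost: 217.

217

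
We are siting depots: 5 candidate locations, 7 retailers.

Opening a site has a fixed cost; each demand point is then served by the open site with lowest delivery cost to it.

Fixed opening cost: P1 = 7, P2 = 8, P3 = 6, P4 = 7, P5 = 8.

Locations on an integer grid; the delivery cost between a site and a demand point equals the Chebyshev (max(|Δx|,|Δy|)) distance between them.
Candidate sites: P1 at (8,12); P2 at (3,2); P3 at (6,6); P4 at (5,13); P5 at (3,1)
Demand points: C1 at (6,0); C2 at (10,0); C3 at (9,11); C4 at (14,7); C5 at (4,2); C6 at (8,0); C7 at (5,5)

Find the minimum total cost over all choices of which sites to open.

Open {P1, P2}: assign each demand point to its cheapest open site.
  C1→P2 3, C2→P2 7, C3→P1 1, C4→P1 6, C5→P2 1, C6→P2 5, C7→P2 3
  delivery cost 26, fixed 15 → total 41.
Compare {P3}: delivery cost 36 + fixed 6 = 42.
Compare {P1, P5}: delivery cost 27 + fixed 15 = 42.
Compare {P1, P3}: delivery cost 30 + fixed 13 = 43.
All other subsets cost ≥ 42. Minimum total cost: 41.

41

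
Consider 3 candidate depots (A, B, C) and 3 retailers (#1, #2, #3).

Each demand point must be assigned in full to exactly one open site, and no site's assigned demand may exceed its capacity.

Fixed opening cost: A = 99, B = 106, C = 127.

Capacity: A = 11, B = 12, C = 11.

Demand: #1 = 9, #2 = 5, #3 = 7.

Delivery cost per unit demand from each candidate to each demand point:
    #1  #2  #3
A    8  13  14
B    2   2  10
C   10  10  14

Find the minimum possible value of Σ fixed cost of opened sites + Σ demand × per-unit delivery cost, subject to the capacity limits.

Open {A, B}; cheapest assignment that respects the capacities:
  A (cap 11, load 9): #1 — cost 9×8 = 72
  B (cap 12, load 12): #2, #3 — cost 5×2 + 7×10 = 80
  Shipping 152, fixed 205 → total 357.
  Any other capacity-feasible assignment to {A, B} ships for at least 152.
Compare {B, C}: its best feasible assignment gives total 403.
Compare {A, B, C}: its best feasible assignment gives total 484.
Every other set of open sites that can feasibly serve all demand totals ≥ 403 even under its best assignment. Minimum: 357.

357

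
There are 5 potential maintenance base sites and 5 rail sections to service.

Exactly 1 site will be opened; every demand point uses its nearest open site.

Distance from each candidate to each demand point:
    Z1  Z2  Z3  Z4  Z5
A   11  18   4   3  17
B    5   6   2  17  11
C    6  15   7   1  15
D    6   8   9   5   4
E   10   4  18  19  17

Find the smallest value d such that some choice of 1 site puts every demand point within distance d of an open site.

Open {D}.
  Farthest demand point is Z3 at distance 9 (to D); all others are ≤ 9.
With {C} the worst case is 15.
With {B} the worst case is 17.
No size-1 selection achieves below 9.

9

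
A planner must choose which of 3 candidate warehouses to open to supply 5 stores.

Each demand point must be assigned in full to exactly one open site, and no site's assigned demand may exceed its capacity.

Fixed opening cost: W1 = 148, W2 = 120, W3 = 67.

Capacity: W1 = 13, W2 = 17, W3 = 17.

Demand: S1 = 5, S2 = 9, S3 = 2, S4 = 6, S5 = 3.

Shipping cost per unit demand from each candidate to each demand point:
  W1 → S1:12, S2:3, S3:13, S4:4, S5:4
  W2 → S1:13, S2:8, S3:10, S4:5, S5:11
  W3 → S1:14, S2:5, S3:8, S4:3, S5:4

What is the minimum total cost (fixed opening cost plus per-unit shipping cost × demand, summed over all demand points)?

Open {W2, W3}; cheapest assignment that respects the capacities:
  W2 (cap 17, load 11): S1, S4 — cost 5×13 + 6×5 = 95
  W3 (cap 17, load 14): S2, S3, S5 — cost 9×5 + 2×8 + 3×4 = 73
  Shipping 168, fixed 187 → total 355.
  Any other capacity-feasible assignment to {W2, W3} ships for at least 168.
Compare {W1, W3}: its best feasible assignment gives total 358.
Compare {W1, W2}: its best feasible assignment gives total 422.
Every other set of open sites that can feasibly serve all demand totals ≥ 358 even under its best assignment. Minimum: 355.

355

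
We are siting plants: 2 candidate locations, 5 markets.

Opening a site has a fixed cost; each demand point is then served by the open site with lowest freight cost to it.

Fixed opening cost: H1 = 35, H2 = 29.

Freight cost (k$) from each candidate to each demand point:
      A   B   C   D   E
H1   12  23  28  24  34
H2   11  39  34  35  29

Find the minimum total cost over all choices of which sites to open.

Open {H1}: assign each demand point to its cheapest open site.
  A→H1 12, B→H1 23, C→H1 28, D→H1 24, E→H1 34
  freight cost 121, fixed 35 → total 156.
Compare {H2}: freight cost 148 + fixed 29 = 177.
Compare {H1, H2}: freight cost 115 + fixed 64 = 179.

156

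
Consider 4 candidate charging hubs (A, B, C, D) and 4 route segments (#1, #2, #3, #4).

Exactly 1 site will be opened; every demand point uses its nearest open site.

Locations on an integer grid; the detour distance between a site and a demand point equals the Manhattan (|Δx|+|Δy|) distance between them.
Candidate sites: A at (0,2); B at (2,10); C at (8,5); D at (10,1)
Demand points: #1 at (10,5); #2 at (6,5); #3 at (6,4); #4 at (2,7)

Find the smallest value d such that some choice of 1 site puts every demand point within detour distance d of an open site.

8

Open {C}.
  Farthest demand point is #4 at detour distance 8 (to C); all others are ≤ 8.
With {A} the worst case is 13.
With {B} the worst case is 13.
No size-1 selection achieves below 8.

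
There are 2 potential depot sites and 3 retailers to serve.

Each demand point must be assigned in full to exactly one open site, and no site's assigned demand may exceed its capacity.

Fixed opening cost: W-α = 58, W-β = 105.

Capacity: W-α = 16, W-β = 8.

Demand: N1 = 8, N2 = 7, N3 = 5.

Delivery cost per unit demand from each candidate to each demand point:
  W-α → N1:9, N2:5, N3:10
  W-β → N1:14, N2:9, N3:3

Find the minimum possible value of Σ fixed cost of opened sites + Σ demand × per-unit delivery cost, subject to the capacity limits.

Open {W-α, W-β}; cheapest assignment that respects the capacities:
  W-α (cap 16, load 15): N1, N2 — cost 8×9 + 7×5 = 107
  W-β (cap 8, load 5): N3 — cost 5×3 = 15
  Shipping 122, fixed 163 → total 285.
  Any other capacity-feasible assignment to {W-α, W-β} ships for at least 122.
Total demand is 20 and no other set of sites has combined capacity ≥ 20, so {W-α, W-β} is the only feasible choice of open sites. Minimum: 285.

285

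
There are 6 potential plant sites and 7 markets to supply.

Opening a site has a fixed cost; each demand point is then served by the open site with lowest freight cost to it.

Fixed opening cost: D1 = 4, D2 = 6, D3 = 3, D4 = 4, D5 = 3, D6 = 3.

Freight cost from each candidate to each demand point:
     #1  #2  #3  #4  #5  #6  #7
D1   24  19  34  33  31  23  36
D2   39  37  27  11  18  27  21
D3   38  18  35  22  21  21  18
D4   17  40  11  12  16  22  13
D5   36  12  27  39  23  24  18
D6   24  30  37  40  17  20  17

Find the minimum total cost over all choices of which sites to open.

Open {D4, D5}: assign each demand point to its cheapest open site.
  #1→D4 17, #2→D5 12, #3→D4 11, #4→D4 12, #5→D4 16, #6→D4 22, #7→D4 13
  freight cost 103, fixed 7 → total 110.
Compare {D4, D5, D6}: freight cost 101 + fixed 10 = 111.
Compare {D3, D4, D5}: freight cost 102 + fixed 10 = 112.
Compare {D1, D4, D5}: freight cost 103 + fixed 11 = 114.
All other subsets cost ≥ 111. Minimum total cost: 110.

110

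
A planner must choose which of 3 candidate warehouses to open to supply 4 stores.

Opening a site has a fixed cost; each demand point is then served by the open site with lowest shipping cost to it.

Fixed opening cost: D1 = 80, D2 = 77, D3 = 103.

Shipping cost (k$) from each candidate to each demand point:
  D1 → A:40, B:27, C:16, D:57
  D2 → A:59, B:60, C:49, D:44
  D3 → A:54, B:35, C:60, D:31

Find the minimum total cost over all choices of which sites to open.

Open {D1}: assign each demand point to its cheapest open site.
  A→D1 40, B→D1 27, C→D1 16, D→D1 57
  shipping cost 140, fixed 80 → total 220.
Compare {D3}: shipping cost 180 + fixed 103 = 283.
Compare {D1, D2}: shipping cost 127 + fixed 157 = 284.
Compare {D2}: shipping cost 212 + fixed 77 = 289.
All other subsets cost ≥ 283. Minimum total cost: 220.

220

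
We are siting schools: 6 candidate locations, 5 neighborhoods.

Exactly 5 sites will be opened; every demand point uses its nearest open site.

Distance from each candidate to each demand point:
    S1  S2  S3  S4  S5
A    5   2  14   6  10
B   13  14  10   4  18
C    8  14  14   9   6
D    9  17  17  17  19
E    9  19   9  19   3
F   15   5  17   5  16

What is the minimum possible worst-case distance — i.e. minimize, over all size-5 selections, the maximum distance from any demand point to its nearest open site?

Open {A, B, C, D, E}.
  Farthest demand point is S3 at distance 9 (to E); all others are ≤ 9.
With {A, B, C, E, F} the worst case is 9.
With {A, B, D, E, F} the worst case is 9.
No size-5 selection achieves below 9.

9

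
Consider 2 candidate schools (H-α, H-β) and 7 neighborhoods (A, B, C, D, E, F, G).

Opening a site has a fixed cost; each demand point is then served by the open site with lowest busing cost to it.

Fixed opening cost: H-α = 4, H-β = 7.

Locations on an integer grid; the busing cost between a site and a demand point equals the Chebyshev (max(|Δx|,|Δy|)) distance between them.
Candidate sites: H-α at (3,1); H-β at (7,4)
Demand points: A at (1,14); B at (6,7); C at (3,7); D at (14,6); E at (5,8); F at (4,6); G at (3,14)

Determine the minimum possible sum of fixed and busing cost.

48

Open {H-β}: assign each demand point to its cheapest open site.
  A→H-β 10, B→H-β 3, C→H-β 4, D→H-β 7, E→H-β 4, F→H-β 3, G→H-β 10
  busing cost 41, fixed 7 → total 48.
Compare {H-α, H-β}: busing cost 41 + fixed 11 = 52.
Compare {H-α}: busing cost 61 + fixed 4 = 65.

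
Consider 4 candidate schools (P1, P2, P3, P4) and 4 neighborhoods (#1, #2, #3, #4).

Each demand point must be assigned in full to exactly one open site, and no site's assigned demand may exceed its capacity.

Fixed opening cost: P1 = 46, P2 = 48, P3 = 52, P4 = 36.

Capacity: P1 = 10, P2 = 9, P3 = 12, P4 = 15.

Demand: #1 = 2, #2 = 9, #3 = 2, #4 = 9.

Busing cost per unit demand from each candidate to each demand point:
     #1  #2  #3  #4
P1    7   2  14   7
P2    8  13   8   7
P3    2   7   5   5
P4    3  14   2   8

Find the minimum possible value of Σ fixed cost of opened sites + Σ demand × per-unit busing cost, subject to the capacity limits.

182

Open {P1, P4}; cheapest assignment that respects the capacities:
  P1 (cap 10, load 9): #2 — cost 9×2 = 18
  P4 (cap 15, load 13): #1, #3, #4 — cost 2×3 + 2×2 + 9×8 = 82
  Shipping 100, fixed 82 → total 182.
  Any other capacity-feasible assignment to {P1, P4} ships for at least 100.
Compare {P1, P3, P4}: its best feasible assignment gives total 205.
Compare {P1, P2, P4}: its best feasible assignment gives total 221.
Every other set of open sites that can feasibly serve all demand totals ≥ 205 even under its best assignment. Minimum: 182.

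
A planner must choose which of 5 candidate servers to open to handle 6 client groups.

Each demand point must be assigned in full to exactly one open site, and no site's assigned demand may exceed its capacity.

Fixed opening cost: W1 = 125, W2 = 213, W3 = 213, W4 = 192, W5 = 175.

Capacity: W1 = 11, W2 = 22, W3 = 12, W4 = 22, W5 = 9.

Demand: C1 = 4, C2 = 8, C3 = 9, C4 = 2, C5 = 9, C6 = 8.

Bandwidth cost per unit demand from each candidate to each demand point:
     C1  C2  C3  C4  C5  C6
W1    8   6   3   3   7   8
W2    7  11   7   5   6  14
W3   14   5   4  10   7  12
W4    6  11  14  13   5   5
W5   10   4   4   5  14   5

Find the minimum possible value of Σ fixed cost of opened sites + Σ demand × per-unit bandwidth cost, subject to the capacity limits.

Open {W1, W4, W5}; cheapest assignment that respects the capacities:
  W1 (cap 11, load 11): C3, C4 — cost 9×3 + 2×3 = 33
  W4 (cap 22, load 21): C1, C5, C6 — cost 4×6 + 9×5 + 8×5 = 109
  W5 (cap 9, load 8): C2 — cost 8×4 = 32
  Shipping 174, fixed 492 → total 666.
  Any other capacity-feasible assignment to {W1, W4, W5} ships for at least 174.
Compare {W2, W4}: its best feasible assignment gives total 675.
Compare {W1, W3, W4}: its best feasible assignment gives total 712.
Every other set of open sites that can feasibly serve all demand totals ≥ 675 even under its best assignment. Minimum: 666.

666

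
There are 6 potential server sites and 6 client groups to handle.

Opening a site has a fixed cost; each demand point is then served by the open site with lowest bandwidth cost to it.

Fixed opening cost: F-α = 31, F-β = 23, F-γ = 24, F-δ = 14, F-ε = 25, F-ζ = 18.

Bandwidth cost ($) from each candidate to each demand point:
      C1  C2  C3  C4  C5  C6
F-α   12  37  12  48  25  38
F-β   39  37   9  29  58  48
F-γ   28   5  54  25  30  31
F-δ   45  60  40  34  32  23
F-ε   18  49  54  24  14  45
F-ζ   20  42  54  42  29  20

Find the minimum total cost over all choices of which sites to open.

165

Open {F-α, F-γ}: assign each demand point to its cheapest open site.
  C1→F-α 12, C2→F-γ 5, C3→F-α 12, C4→F-γ 25, C5→F-α 25, C6→F-γ 31
  bandwidth cost 110, fixed 55 → total 165.
Compare {F-α, F-γ, F-δ}: bandwidth cost 102 + fixed 69 = 171.
Compare {F-α, F-γ, F-ζ}: bandwidth cost 99 + fixed 73 = 172.
Compare {F-β, F-γ, F-ε}: bandwidth cost 101 + fixed 72 = 173.
All other subsets cost ≥ 171. Minimum total cost: 165.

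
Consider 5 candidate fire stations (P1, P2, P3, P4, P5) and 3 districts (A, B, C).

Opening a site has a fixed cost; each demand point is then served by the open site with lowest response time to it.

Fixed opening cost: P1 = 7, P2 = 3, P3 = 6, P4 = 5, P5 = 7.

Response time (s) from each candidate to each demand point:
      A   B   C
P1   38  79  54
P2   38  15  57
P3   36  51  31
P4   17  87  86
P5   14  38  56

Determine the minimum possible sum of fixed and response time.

Open {P2, P3, P5}: assign each demand point to its cheapest open site.
  A→P5 14, B→P2 15, C→P3 31
  response time 60, fixed 16 → total 76.
Compare {P2, P3, P4}: response time 63 + fixed 14 = 77.
Compare {P2, P3, P4, P5}: response time 60 + fixed 21 = 81.
Compare {P1, P2, P3, P5}: response time 60 + fixed 23 = 83.
All other subsets cost ≥ 77. Minimum total cost: 76.

76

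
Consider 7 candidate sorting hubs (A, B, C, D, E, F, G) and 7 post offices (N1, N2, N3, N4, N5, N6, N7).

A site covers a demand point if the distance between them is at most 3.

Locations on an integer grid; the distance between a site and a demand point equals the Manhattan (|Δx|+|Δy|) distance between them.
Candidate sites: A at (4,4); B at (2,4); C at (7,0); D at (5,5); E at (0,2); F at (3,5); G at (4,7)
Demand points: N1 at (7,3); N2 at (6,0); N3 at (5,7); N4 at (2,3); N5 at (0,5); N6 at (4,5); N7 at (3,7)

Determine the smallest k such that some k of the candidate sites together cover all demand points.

Coverage sets (demand points within 3 of each site):
  A: {N4, N6}
  B: {N4, N5, N6}
  C: {N1, N2}
  D: {N3, N6}
  E: {N4, N5}
  F: {N4, N5, N6, N7}
  G: {N3, N6, N7}
No 2 sites suffice: every size-2 union leaves at least one demand point uncovered.
But {B, C, G} covers everything, so the minimum is 3.

3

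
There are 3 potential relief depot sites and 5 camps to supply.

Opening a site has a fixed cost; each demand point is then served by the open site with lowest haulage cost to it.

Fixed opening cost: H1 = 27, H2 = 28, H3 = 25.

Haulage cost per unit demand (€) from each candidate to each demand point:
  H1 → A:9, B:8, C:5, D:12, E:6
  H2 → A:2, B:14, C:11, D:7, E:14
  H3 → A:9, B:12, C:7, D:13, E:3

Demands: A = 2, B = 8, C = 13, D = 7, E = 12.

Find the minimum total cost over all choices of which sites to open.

298

Open {H1, H2, H3}: assign each demand point to its cheapest open site.
  A→H2 2×2=4, B→H1 8×8=64, C→H1 13×5=65, D→H2 7×7=49, E→H3 12×3=36
  haulage cost 218, fixed 80 → total 298.
Compare {H1, H2}: haulage cost 254 + fixed 55 = 309.
Compare {H1, H3}: haulage cost 267 + fixed 52 = 319.
Compare {H2, H3}: haulage cost 276 + fixed 53 = 329.
All other subsets cost ≥ 309. Minimum total cost: 298.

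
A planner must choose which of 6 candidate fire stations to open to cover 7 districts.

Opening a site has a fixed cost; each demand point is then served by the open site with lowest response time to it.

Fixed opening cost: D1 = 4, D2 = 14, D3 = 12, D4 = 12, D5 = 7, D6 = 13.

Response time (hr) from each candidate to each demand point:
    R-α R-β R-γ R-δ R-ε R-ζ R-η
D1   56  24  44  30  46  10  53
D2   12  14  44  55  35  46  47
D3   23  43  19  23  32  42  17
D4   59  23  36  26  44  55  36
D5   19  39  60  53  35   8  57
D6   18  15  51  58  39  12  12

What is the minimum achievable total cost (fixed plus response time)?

Open {D3, D6}: assign each demand point to its cheapest open site.
  R-α→D6 18, R-β→D6 15, R-γ→D3 19, R-δ→D3 23, R-ε→D3 32, R-ζ→D6 12, R-η→D6 12
  response time 131, fixed 25 → total 156.
Compare {D1, D2, D3}: response time 127 + fixed 30 = 157.
Compare {D1, D3, D6}: response time 129 + fixed 29 = 158.
Compare {D2, D3, D5}: response time 125 + fixed 33 = 158.
All other subsets cost ≥ 157. Minimum total cost: 156.

156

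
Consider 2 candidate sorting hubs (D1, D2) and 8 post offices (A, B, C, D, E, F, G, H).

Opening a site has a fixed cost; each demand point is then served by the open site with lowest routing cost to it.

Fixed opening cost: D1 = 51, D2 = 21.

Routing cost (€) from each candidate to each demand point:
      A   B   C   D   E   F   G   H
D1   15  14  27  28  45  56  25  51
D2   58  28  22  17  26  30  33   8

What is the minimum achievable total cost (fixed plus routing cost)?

229

Open {D1, D2}: assign each demand point to its cheapest open site.
  A→D1 15, B→D1 14, C→D2 22, D→D2 17, E→D2 26, F→D2 30, G→D1 25, H→D2 8
  routing cost 157, fixed 72 → total 229.
Compare {D2}: routing cost 222 + fixed 21 = 243.
Compare {D1}: routing cost 261 + fixed 51 = 312.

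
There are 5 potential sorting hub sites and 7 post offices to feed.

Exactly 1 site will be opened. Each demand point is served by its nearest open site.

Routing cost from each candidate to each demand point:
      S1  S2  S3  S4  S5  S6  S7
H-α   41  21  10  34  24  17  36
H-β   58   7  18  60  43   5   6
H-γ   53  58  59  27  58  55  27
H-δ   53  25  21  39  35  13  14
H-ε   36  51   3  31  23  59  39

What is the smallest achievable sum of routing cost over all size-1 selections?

183

Open {H-α}.
  S1→H-α 41, S2→H-α 21, S3→H-α 10, S4→H-α 34, S5→H-α 24, S6→H-α 17, S7→H-α 36  ⇒ total 183.
Compare {H-β}: total 197.
Compare {H-δ}: total 200.
No size-1 selection does better; minimum is 183.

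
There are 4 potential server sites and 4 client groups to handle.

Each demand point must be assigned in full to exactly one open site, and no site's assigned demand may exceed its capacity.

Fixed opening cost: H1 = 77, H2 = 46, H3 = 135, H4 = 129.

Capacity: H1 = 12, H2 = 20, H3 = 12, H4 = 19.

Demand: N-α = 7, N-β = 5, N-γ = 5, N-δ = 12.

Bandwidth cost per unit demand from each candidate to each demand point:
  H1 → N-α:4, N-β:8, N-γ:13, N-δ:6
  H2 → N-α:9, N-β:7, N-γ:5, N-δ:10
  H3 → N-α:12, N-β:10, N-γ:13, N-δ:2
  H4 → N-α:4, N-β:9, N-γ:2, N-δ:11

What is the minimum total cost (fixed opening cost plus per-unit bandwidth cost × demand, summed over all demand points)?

Open {H1, H2}; cheapest assignment that respects the capacities:
  H1 (cap 12, load 12): N-δ — cost 12×6 = 72
  H2 (cap 20, load 17): N-α, N-β, N-γ — cost 7×9 + 5×7 + 5×5 = 123
  Shipping 195, fixed 123 → total 318.
  Any other capacity-feasible assignment to {H1, H2} ships for at least 195.
Compare {H2, H3}: its best feasible assignment gives total 328.
Compare {H1, H4}: its best feasible assignment gives total 361.
Every other set of open sites that can feasibly serve all demand totals ≥ 328 even under its best assignment. Minimum: 318.

318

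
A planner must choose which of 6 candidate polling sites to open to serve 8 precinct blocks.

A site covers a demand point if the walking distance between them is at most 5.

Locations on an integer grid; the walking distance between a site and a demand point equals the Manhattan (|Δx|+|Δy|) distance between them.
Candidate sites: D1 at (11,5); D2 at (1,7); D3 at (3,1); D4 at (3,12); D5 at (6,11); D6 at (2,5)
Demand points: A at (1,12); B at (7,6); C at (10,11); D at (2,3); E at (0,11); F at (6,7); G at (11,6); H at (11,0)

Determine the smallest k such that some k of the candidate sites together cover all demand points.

Coverage sets (demand points within 5 of each site):
  D1: {B, G, H}
  D2: {A, D, E, F}
  D3: {D}
  D4: {A, E}
  D5: {C, F}
  D6: {D}
No 2 sites suffice: every size-2 union leaves at least one demand point uncovered.
But {D1, D2, D5} covers everything, so the minimum is 3.

3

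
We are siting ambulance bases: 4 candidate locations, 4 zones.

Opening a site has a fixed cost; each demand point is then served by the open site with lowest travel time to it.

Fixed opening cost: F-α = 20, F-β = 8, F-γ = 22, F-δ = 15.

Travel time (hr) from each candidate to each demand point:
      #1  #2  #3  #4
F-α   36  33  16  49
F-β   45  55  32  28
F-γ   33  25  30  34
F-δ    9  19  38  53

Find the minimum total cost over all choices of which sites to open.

Open {F-β, F-δ}: assign each demand point to its cheapest open site.
  #1→F-δ 9, #2→F-δ 19, #3→F-β 32, #4→F-β 28
  travel time 88, fixed 23 → total 111.
Compare {F-α, F-β, F-δ}: travel time 72 + fixed 43 = 115.
Compare {F-α, F-δ}: travel time 93 + fixed 35 = 128.
Compare {F-γ, F-δ}: travel time 92 + fixed 37 = 129.
All other subsets cost ≥ 115. Minimum total cost: 111.

111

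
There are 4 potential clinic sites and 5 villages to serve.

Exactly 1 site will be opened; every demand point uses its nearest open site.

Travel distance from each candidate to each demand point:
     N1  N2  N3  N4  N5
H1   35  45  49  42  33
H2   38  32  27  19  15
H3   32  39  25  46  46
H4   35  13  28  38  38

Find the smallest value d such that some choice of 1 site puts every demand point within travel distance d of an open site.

38

Open {H2}.
  Farthest demand point is N1 at travel distance 38 (to H2); all others are ≤ 38.
With {H4} the worst case is 38.
With {H3} the worst case is 46.
No size-1 selection achieves below 38.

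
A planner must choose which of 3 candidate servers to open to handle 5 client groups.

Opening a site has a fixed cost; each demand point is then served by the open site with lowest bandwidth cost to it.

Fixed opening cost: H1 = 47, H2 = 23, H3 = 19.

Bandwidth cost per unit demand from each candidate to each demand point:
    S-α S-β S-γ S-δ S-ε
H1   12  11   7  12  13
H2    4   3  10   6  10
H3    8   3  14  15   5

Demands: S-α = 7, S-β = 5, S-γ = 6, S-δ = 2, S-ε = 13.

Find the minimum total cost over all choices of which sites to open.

222

Open {H2, H3}: assign each demand point to its cheapest open site.
  S-α→H2 7×4=28, S-β→H2 5×3=15, S-γ→H2 6×10=60, S-δ→H2 2×6=12, S-ε→H3 13×5=65
  bandwidth cost 180, fixed 42 → total 222.
Compare {H1, H2, H3}: bandwidth cost 162 + fixed 89 = 251.
Compare {H2}: bandwidth cost 245 + fixed 23 = 268.
Compare {H1, H3}: bandwidth cost 202 + fixed 66 = 268.
All other subsets cost ≥ 251. Minimum total cost: 222.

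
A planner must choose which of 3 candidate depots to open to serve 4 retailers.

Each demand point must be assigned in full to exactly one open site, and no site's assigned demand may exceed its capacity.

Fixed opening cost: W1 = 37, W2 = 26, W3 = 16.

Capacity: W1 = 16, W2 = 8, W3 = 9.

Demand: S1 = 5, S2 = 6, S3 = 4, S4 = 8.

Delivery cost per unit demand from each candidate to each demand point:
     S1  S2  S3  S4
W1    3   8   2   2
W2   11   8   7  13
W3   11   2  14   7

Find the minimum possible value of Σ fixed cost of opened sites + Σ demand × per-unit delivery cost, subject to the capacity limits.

Open {W1, W2, W3}; cheapest assignment that respects the capacities:
  W1 (cap 16, load 13): S1, S4 — cost 5×3 + 8×2 = 31
  W2 (cap 8, load 4): S3 — cost 4×7 = 28
  W3 (cap 9, load 6): S2 — cost 6×2 = 12
  Shipping 71, fixed 79 → total 150.
  Any other capacity-feasible assignment to {W1, W2, W3} ships for at least 71.
Compare {W1, W3}: its best feasible assignment gives total 180.
Compare {W1, W2}: its best feasible assignment gives total 238.
Every other set of open sites that can feasibly serve all demand totals ≥ 180 even under its best assignment. Minimum: 150.

150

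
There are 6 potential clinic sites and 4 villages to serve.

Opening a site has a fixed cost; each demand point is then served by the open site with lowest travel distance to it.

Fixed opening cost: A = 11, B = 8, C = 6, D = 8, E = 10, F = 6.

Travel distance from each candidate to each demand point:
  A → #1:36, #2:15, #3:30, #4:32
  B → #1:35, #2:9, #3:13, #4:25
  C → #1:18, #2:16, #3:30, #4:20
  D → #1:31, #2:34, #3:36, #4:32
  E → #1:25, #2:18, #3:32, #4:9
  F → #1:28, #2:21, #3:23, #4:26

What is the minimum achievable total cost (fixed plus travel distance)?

73

Open {B, C, E}: assign each demand point to its cheapest open site.
  #1→C 18, #2→B 9, #3→B 13, #4→E 9
  travel distance 49, fixed 24 → total 73.
Compare {B, C}: travel distance 60 + fixed 14 = 74.
Compare {B, E}: travel distance 56 + fixed 18 = 74.
Compare {B, C, E, F}: travel distance 49 + fixed 30 = 79.
All other subsets cost ≥ 74. Minimum total cost: 73.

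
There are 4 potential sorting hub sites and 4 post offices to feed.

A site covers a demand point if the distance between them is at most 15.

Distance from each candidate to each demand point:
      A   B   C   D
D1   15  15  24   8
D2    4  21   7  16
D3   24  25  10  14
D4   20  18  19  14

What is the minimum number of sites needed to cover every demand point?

Coverage sets (demand points within 15 of each site):
  D1: {A, B, D}
  D2: {A, C}
  D3: {C, D}
  D4: {D}
No single site covers all 4 demand points.
But {D1, D2} covers everything, so the minimum is 2.

2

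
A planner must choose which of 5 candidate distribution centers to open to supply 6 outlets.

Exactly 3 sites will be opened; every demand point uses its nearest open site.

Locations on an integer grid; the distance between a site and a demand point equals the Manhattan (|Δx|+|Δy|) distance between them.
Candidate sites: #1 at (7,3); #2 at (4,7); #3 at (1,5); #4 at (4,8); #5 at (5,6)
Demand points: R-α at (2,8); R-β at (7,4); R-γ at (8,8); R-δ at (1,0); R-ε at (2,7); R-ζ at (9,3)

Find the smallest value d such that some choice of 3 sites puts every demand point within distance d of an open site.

Open {#1, #2, #3}.
  Farthest demand point is R-γ at distance 5 (to #2); all others are ≤ 5.
With {#1, #3, #4} the worst case is 5.
With {#1, #3, #5} the worst case is 5.
No size-3 selection achieves below 5.

5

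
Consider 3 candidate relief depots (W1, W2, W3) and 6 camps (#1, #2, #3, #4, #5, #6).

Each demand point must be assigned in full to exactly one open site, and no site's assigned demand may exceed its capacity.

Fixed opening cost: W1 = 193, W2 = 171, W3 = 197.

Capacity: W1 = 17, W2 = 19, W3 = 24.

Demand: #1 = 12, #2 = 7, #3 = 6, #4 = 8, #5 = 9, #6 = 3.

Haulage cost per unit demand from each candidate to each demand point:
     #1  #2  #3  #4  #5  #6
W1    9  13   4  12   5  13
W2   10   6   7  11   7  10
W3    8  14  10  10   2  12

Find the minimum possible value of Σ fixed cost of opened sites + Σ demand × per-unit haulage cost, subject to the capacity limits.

Open {W1, W2, W3}; cheapest assignment that respects the capacities:
  W1 (cap 17, load 6): #3 — cost 6×4 = 24
  W2 (cap 19, load 18): #2, #4, #6 — cost 7×6 + 8×11 + 3×10 = 160
  W3 (cap 24, load 21): #1, #5 — cost 12×8 + 9×2 = 114
  Shipping 298, fixed 561 → total 859.
  Any other capacity-feasible assignment to {W1, W2, W3} ships for at least 298.
Total demand is 45 and no other set of sites has combined capacity ≥ 45, so {W1, W2, W3} is the only feasible choice of open sites. Minimum: 859.

859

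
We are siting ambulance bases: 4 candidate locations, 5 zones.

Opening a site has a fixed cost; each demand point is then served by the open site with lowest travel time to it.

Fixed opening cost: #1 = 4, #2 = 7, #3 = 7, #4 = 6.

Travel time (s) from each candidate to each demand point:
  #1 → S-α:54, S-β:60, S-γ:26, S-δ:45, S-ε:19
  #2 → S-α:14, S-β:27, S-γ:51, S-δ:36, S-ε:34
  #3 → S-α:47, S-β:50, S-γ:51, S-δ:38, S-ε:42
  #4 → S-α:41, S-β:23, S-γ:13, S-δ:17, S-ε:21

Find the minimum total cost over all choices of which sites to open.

Open {#2, #4}: assign each demand point to its cheapest open site.
  S-α→#2 14, S-β→#4 23, S-γ→#4 13, S-δ→#4 17, S-ε→#4 21
  travel time 88, fixed 13 → total 101.
Compare {#1, #2, #4}: travel time 86 + fixed 17 = 103.
Compare {#2, #3, #4}: travel time 88 + fixed 20 = 108.
Compare {#1, #2, #3, #4}: travel time 86 + fixed 24 = 110.
All other subsets cost ≥ 103. Minimum total cost: 101.

101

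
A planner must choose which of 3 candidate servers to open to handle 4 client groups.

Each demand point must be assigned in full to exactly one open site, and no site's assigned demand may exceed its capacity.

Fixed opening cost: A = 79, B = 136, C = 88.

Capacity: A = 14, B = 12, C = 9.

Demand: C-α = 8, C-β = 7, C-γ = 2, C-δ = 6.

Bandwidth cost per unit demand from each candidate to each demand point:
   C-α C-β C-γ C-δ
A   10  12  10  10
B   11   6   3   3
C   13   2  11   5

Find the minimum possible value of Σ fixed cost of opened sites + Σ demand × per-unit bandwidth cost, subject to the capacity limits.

343

Open {A, C}; cheapest assignment that respects the capacities:
  A (cap 14, load 14): C-α, C-δ — cost 8×10 + 6×10 = 140
  C (cap 9, load 9): C-β, C-γ — cost 7×2 + 2×11 = 36
  Shipping 176, fixed 167 → total 343.
  Any other capacity-feasible assignment to {A, C} ships for at least 176.
Compare {A, B}: its best feasible assignment gives total 403.
Compare {A, B, C}: its best feasible assignment gives total 421.
Every other set of open sites that can feasibly serve all demand totals ≥ 403 even under its best assignment. Minimum: 343.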